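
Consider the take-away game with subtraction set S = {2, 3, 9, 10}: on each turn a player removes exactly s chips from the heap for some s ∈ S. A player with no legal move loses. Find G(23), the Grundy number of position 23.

G(0) = 0
G(1) = mex{} = 0
G(2) = mex{0} = 1
G(3) = mex{0,0} = 1
G(4) = mex{1,0} = 2
G(5) = mex{1,1} = 0
G(6) = mex{2,1} = 0
G(7) = mex{0,2} = 1
G(8) = mex{0,0} = 1
G(9) = mex{1,0,0} = 2
G(10) = mex{1,1,0,0} = 2
G(11) = mex{2,1,1,0} = 3
G(12) = mex{2,2,1,1} = 0
G(13) = mex{3,2,2,1} = 0
G(14) = mex{0,3,0,2} = 1
G(15) = mex{0,0,0,0} = 1
G(16) = mex{1,0,1,0} = 2
G(17) = mex{1,1,1,1} = 0
G(18) = mex{2,1,2,1} = 0
G(19) = mex{0,2,2,2} = 1
G(20) = mex{0,0,3,2} = 1
G(21) = mex{1,0,0,3} = 2
G(22) = mex{1,1,0,0} = 2
G(23) = mex{2,1,1,0} = 3

3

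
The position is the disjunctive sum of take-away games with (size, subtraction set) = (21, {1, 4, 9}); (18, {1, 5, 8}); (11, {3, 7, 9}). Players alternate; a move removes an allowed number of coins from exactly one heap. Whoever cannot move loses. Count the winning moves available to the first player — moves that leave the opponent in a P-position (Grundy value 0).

2

Heap A, S = {1, 4, 9}:
G(0) = 0
G(1) = mex{0} = 1
G(2) = mex{1} = 0
G(3) = mex{0} = 1
G(4) = mex{1,0} = 2
G(5) = mex{2,1} = 0
G(6) = mex{0,0} = 1
G(7) = mex{1,1} = 0
G(8) = mex{0,2} = 1
G(9) = mex{1,0,0} = 2
G(10) = mex{2,1,1} = 0
G(11) = mex{0,0,0} = 1
G(12) = mex{1,1,1} = 0
G(13) = mex{0,2,2} = 1
G(14) = mex{1,0,0} = 2
G(15) = mex{2,1,1} = 0
G(16) = mex{0,0,0} = 1
G(17) = mex{1,1,1} = 0
G(18) = mex{0,2,2} = 1
G(19) = mex{1,0,0} = 2
G(20) = mex{2,1,1} = 0
G(21) = mex{0,0,0} = 1
G_A(21) = 1.
Heap B, S = {1, 5, 8}:
G(0) = 0
G(1) = mex{0} = 1
G(2) = mex{1} = 0
G(3) = mex{0} = 1
G(4) = mex{1} = 0
G(5) = mex{0,0} = 1
G(6) = mex{1,1} = 0
G(7) = mex{0,0} = 1
G(8) = mex{1,1,0} = 2
G(9) = mex{2,0,1} = 3
G(10) = mex{3,1,0} = 2
G(11) = mex{2,0,1} = 3
G(12) = mex{3,1,0} = 2
G(13) = mex{2,2,1} = 0
G(14) = mex{0,3,0} = 1
G(15) = mex{1,2,1} = 0
G(16) = mex{0,3,2} = 1
G(17) = mex{1,2,3} = 0
G(18) = mex{0,0,2} = 1
G_B(18) = 1.
Heap C, S = {3, 7, 9}:
n :  0  1  2  3  4  5  6  7  8  9 10 11
G :  0  0  0  1  1  1  0  2  2  1  3  3
G_C(11) = 3.
Combined Grundy value = 1 ⊕ 1 ⊕ 3 = 3.
A winning move leaves total XOR = 0, i.e. changes one component's Grundy value g to g ⊕ X where X is the current total.
Heap A: need g' = 1⊕3 = 2. Options: 21−1→G=0, 21−4→G=0, 21−9→G=0. Hits: 0.
Heap B: need g' = 1⊕3 = 2. Options: 18−1→G=0, 18−5→G=0, 18−8→G=2. Hits: 1.
Heap C: need g' = 3⊕3 = 0. Options: 11−3→G=2, 11−7→G=1, 11−9→G=0. Hits: 1.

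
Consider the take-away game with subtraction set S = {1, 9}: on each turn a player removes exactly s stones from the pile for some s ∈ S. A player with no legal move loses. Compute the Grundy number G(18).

0

n :  0  1  2  3  4  5  6  7  8  9 10 11 12 13 14 15 16 17 18
G :  0  1  0  1  0  1  0  1  0  1  0  1  0  1  0  1  0  1  0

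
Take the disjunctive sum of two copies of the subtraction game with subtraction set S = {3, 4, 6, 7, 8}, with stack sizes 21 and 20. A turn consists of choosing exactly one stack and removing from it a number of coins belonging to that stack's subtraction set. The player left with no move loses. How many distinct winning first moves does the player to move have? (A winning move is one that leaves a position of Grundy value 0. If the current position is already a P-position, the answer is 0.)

All stacks use S = {3, 4, 6, 7, 8}:
n :  0  1  2  3  4  5  6  7  8  9 10 11 12 13 14 15 16 17 18 19 20 21
G :  0  0  0  1  1  1  2  2  2  3  3  0  0  0  1  1  1  2  2  2  3  3
Stack A: G(21) = 3.
Stack B: G(20) = 3.
Combined Grundy value = 3 ⊕ 3 = 0.
A winning move leaves total XOR = 0, i.e. changes one component's Grundy value g to g ⊕ X where X is the current total.
Stack A: target g' = 3⊕0 = 3, but every legal move changes the Grundy value (mex property), so 0 moves.
Stack B: target g' = 3⊕0 = 3, but every legal move changes the Grundy value (mex property), so 0 moves.

0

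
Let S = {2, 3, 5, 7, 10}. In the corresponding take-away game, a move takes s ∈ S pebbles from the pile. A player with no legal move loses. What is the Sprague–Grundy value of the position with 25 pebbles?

n :  0  1  2  3  4  5  6  7  8  9 10 11 12 13 14 15 16 17 18 19 20 21 22 23 24 25
G :  0  0  1  1  2  2  3  3  4  0  5  1  4  0  5  1  2  0  3  1  2  0  3  1  2  0

0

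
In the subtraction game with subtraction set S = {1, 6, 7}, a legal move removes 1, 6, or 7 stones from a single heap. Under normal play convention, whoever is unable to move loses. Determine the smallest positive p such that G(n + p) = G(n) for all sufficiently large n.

12

n :  0  1  2  3  4  5  6  7  8  9 10 11 12 13 14 15 16 17 18 19 20 21 22 23 24 25
G :  0  1  0  1  0  1  2  3  2  3  2  3  0  1  0  1  0  1  2  3  2  3  2  3  0  1
G(n+12) = G(n) holds for n = 0,…,6 (a full window of length max(S) = 7), so the sequence is purely periodic with period 12.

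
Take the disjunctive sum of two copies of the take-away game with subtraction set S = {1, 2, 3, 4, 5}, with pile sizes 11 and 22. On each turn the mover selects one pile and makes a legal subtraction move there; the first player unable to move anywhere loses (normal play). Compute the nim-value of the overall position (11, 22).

All piles use S = {1, 2, 3, 4, 5}:
n :  0  1  2  3  4  5  6  7  8  9 10 11 12 13 14 15 16 17 18 19 20 21 22
G :  0  1  2  3  4  5  0  1  2  3  4  5  0  1  2  3  4  5  0  1  2  3  4
Pile A: G(11) = 5.
Pile B: G(22) = 4.
Combined Grundy value = 5 ⊕ 4 = 1.

1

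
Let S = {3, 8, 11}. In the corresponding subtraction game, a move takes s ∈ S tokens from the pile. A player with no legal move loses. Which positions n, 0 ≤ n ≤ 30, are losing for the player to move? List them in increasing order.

0, 1, 2, 6, 7, 16, 20, 21, 22, 26

G(0) = 0
G(1) = mex{} = 0
G(2) = mex{} = 0
G(3) = mex{0} = 1
G(4) = mex{0} = 1
G(5) = mex{0} = 1
G(6) = mex{1} = 0
G(7) = mex{1} = 0
G(8) = mex{1,0} = 2
G(9) = mex{0,0} = 1
G(10) = mex{0,0} = 1
G(11) = mex{2,1,0} = 3
G(12) = mex{1,1,0} = 2
G(13) = mex{1,1,0} = 2
G(14) = mex{3,0,1} = 2
G(15) = mex{2,0,1} = 3
G(16) = mex{2,2,1} = 0
G(17) = mex{2,1,0} = 3
G(18) = mex{3,1,0} = 2
G(19) = mex{0,3,2} = 1
G(20) = mex{3,2,1} = 0
G(21) = mex{2,2,1} = 0
G(22) = mex{1,2,3} = 0
G(23) = mex{0,3,2} = 1
G(24) = mex{0,0,2} = 1
G(25) = mex{0,3,2} = 1
G(26) = mex{1,2,3} = 0
G(27) = mex{1,1,0} = 2
G(28) = mex{1,0,3} = 2
G(29) = mex{0,0,2} = 1
G(30) = mex{2,0,1} = 3
P-positions are exactly the n with G(n) = 0.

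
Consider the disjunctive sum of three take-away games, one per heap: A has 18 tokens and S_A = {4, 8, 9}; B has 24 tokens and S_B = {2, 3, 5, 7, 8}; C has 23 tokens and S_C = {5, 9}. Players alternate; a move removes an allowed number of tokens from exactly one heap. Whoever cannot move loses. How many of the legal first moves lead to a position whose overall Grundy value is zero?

Heap A, S = {4, 8, 9}:
G(0) = 0
G(1) = mex{} = 0
G(2) = mex{} = 0
G(3) = mex{} = 0
G(4) = mex{0} = 1
G(5) = mex{0} = 1
G(6) = mex{0} = 1
G(7) = mex{0} = 1
G(8) = mex{1,0} = 2
G(9) = mex{1,0,0} = 2
G(10) = mex{1,0,0} = 2
G(11) = mex{1,0,0} = 2
G(12) = mex{2,1,0} = 3
G(13) = mex{2,1,1} = 0
G(14) = mex{2,1,1} = 0
G(15) = mex{2,1,1} = 0
G(16) = mex{3,2,1} = 0
G(17) = mex{0,2,2} = 1
G(18) = mex{0,2,2} = 1
G_A(18) = 1.
Heap B, S = {2, 3, 5, 7, 8}:
n :  0  1  2  3  4  5  6  7  8  9 10 11 12 13 14 15 16 17 18 19 20 21 22 23 24
G :  0  0  1  1  2  2  3  3  4  4  0  0  1  1  2  2  3  3  4  4  0  0  1  1  2
G_B(24) = 2.
Heap C, S = {5, 9}:
n :  0  1  2  3  4  5  6  7  8  9 10 11 12 13 14 15 16 17 18 19 20 21 22 23
G :  0  0  0  0  0  1  1  1  1  1  2  2  2  2  0  0  0  0  0  1  1  1  1  1
G_C(23) = 1.
Combined Grundy value = 1 ⊕ 2 ⊕ 1 = 2.
A winning move leaves total XOR = 0, i.e. changes one component's Grundy value g to g ⊕ X where X is the current total.
Heap A: need g' = 1⊕2 = 3. Options: 18−4→G=0, 18−8→G=2, 18−9→G=2. Hits: 0.
Heap B: need g' = 2⊕2 = 0. Options: 24−2→G=1, 24−3→G=0, 24−5→G=4, 24−7→G=3, 24−8→G=3. Hits: 1.
Heap C: need g' = 1⊕2 = 3. Options: 23−5→G=0, 23−9→G=0. Hits: 0.

1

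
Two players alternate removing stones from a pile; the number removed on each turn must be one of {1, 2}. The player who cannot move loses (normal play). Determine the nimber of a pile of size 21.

G(0) = 0
G(1) = mex{0} = 1
G(2) = mex{1,0} = 2
G(3) = mex{2,1} = 0
G(4) = mex{0,2} = 1
G(5) = mex{1,0} = 2
G(6) = mex{2,1} = 0
G(7) = mex{0,2} = 1
G(8) = mex{1,0} = 2
G(9) = mex{2,1} = 0
G(10) = mex{0,2} = 1
G(11) = mex{1,0} = 2
G(12) = mex{2,1} = 0
G(13) = mex{0,2} = 1
G(14) = mex{1,0} = 2
G(15) = mex{2,1} = 0
G(16) = mex{0,2} = 1
G(17) = mex{1,0} = 2
G(18) = mex{2,1} = 0
G(19) = mex{0,2} = 1
G(20) = mex{1,0} = 2
G(21) = mex{2,1} = 0

0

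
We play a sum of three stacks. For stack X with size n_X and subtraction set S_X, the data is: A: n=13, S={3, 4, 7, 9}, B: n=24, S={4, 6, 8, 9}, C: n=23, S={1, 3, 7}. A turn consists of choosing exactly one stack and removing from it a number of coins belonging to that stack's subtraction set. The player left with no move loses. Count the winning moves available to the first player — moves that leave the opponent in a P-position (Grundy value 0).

Stack A, S = {3, 4, 7, 9}:
n :  0  1  2  3  4  5  6  7  8  9 10 11 12 13
G :  0  0  0  1  1  1  2  2  2  3  3  3  0  0
G_A(13) = 0.
Stack B, S = {4, 6, 8, 9}:
n :  0  1  2  3  4  5  6  7  8  9 10 11 12 13 14 15 16 17 18 19 20 21 22 23 24
G :  0  0  0  0  1  1  1  1  2  2  2  2  3  0  0  0  0  1  1  1  1  2  2  2  2
G_B(24) = 2.
Stack C, S = {1, 3, 7}:
G(0) = 0
G(1) = mex{0} = 1
G(2) = mex{1} = 0
G(3) = mex{0,0} = 1
G(4) = mex{1,1} = 0
G(5) = mex{0,0} = 1
G(6) = mex{1,1} = 0
G(7) = mex{0,0,0} = 1
G(8) = mex{1,1,1} = 0
G(9) = mex{0,0,0} = 1
G(10) = mex{1,1,1} = 0
G(11) = mex{0,0,0} = 1
G(12) = mex{1,1,1} = 0
G(13) = mex{0,0,0} = 1
G(14) = mex{1,1,1} = 0
G(15) = mex{0,0,0} = 1
G(16) = mex{1,1,1} = 0
G(17) = mex{0,0,0} = 1
G(18) = mex{1,1,1} = 0
G(19) = mex{0,0,0} = 1
G(20) = mex{1,1,1} = 0
G(21) = mex{0,0,0} = 1
G(22) = mex{1,1,1} = 0
G(23) = mex{0,0,0} = 1
G_C(23) = 1.
Combined Grundy value = 0 ⊕ 2 ⊕ 1 = 3.
A winning move leaves total XOR = 0, i.e. changes one component's Grundy value g to g ⊕ X where X is the current total.
Stack A: need g' = 0⊕3 = 3. Options: 13−3→G=3, 13−4→G=3, 13−7→G=2, 13−9→G=1. Hits: 2.
Stack B: need g' = 2⊕3 = 1. Options: 24−4→G=1, 24−6→G=1, 24−8→G=0, 24−9→G=0. Hits: 2.
Stack C: need g' = 1⊕3 = 2. Options: 23−1→G=0, 23−3→G=0, 23−7→G=0. Hits: 0.

4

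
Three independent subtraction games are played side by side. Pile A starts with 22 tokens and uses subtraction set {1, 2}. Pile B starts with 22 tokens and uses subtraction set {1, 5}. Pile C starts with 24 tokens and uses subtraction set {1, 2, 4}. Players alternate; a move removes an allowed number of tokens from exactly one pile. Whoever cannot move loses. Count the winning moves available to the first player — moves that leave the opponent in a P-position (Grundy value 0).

Pile A, S = {1, 2}:
n :  0  1  2  3  4  5  6  7  8  9 10 11 12 13 14 15 16 17 18 19 20 21 22
G :  0  1  2  0  1  2  0  1  2  0  1  2  0  1  2  0  1  2  0  1  2  0  1
G_A(22) = 1.
Pile B, S = {1, 5}:
G(0) = 0
G(1) = mex{0} = 1
G(2) = mex{1} = 0
G(3) = mex{0} = 1
G(4) = mex{1} = 0
G(5) = mex{0,0} = 1
G(6) = mex{1,1} = 0
G(7) = mex{0,0} = 1
G(8) = mex{1,1} = 0
G(9) = mex{0,0} = 1
G(10) = mex{1,1} = 0
G(11) = mex{0,0} = 1
G(12) = mex{1,1} = 0
G(13) = mex{0,0} = 1
G(14) = mex{1,1} = 0
G(15) = mex{0,0} = 1
G(16) = mex{1,1} = 0
G(17) = mex{0,0} = 1
G(18) = mex{1,1} = 0
G(19) = mex{0,0} = 1
G(20) = mex{1,1} = 0
G(21) = mex{0,0} = 1
G(22) = mex{1,1} = 0
G_B(22) = 0.
Pile C, S = {1, 2, 4}:
G(0) = 0
G(1) = mex{0} = 1
G(2) = mex{1,0} = 2
G(3) = mex{2,1} = 0
G(4) = mex{0,2,0} = 1
G(5) = mex{1,0,1} = 2
G(6) = mex{2,1,2} = 0
G(7) = mex{0,2,0} = 1
G(8) = mex{1,0,1} = 2
G(9) = mex{2,1,2} = 0
G(10) = mex{0,2,0} = 1
G(11) = mex{1,0,1} = 2
G(12) = mex{2,1,2} = 0
G(13) = mex{0,2,0} = 1
G(14) = mex{1,0,1} = 2
G(15) = mex{2,1,2} = 0
G(16) = mex{0,2,0} = 1
G(17) = mex{1,0,1} = 2
G(18) = mex{2,1,2} = 0
G(19) = mex{0,2,0} = 1
G(20) = mex{1,0,1} = 2
G(21) = mex{2,1,2} = 0
G(22) = mex{0,2,0} = 1
G(23) = mex{1,0,1} = 2
G(24) = mex{2,1,2} = 0
G_C(24) = 0.
Combined Grundy value = 1 ⊕ 0 ⊕ 0 = 1.
A winning move leaves total XOR = 0, i.e. changes one component's Grundy value g to g ⊕ X where X is the current total.
Pile A: need g' = 1⊕1 = 0. Options: 22−1→G=0, 22−2→G=2. Hits: 1.
Pile B: need g' = 0⊕1 = 1. Options: 22−1→G=1, 22−5→G=1. Hits: 2.
Pile C: need g' = 0⊕1 = 1. Options: 24−1→G=2, 24−2→G=1, 24−4→G=2. Hits: 1.

4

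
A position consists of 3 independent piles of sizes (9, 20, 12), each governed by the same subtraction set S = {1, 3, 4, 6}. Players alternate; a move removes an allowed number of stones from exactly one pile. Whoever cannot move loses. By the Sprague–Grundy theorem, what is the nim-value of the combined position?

1

All piles use S = {1, 3, 4, 6}:
n :  0  1  2  3  4  5  6  7  8  9 10 11 12 13 14 15 16 17 18 19 20
G :  0  1  0  1  2  3  2  0  1  0  1  2  3  2  0  1  0  1  2  3  2
Pile A: G(9) = 0.
Pile B: G(20) = 2.
Pile C: G(12) = 3.
Combined Grundy value = 0 ⊕ 2 ⊕ 3 = 1.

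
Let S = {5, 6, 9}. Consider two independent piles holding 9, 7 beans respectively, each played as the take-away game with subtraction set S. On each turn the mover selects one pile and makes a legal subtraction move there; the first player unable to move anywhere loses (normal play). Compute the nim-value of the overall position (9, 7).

0

All piles use S = {5, 6, 9}:
G(0) = 0
G(1) = mex{} = 0
G(2) = mex{} = 0
G(3) = mex{} = 0
G(4) = mex{} = 0
G(5) = mex{0} = 1
G(6) = mex{0,0} = 1
G(7) = mex{0,0} = 1
G(8) = mex{0,0} = 1
G(9) = mex{0,0,0} = 1
Pile A: G(9) = 1.
Pile B: G(7) = 1.
Combined Grundy value = 1 ⊕ 1 = 0.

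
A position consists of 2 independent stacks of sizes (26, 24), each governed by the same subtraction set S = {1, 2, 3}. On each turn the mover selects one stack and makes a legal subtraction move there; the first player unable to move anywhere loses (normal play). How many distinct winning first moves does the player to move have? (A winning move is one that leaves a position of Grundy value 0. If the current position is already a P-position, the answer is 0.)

2

All stacks use S = {1, 2, 3}:
G(0) = 0
G(1) = mex{0} = 1
G(2) = mex{1,0} = 2
G(3) = mex{2,1,0} = 3
G(4) = mex{3,2,1} = 0
G(5) = mex{0,3,2} = 1
G(6) = mex{1,0,3} = 2
G(7) = mex{2,1,0} = 3
G(8) = mex{3,2,1} = 0
G(9) = mex{0,3,2} = 1
G(10) = mex{1,0,3} = 2
G(11) = mex{2,1,0} = 3
G(12) = mex{3,2,1} = 0
G(13) = mex{0,3,2} = 1
G(14) = mex{1,0,3} = 2
G(15) = mex{2,1,0} = 3
G(16) = mex{3,2,1} = 0
G(17) = mex{0,3,2} = 1
G(18) = mex{1,0,3} = 2
G(19) = mex{2,1,0} = 3
G(20) = mex{3,2,1} = 0
G(21) = mex{0,3,2} = 1
G(22) = mex{1,0,3} = 2
G(23) = mex{2,1,0} = 3
G(24) = mex{3,2,1} = 0
G(25) = mex{0,3,2} = 1
G(26) = mex{1,0,3} = 2
Stack A: G(26) = 2.
Stack B: G(24) = 0.
Combined Grundy value = 2 ⊕ 0 = 2.
A winning move leaves total XOR = 0, i.e. changes one component's Grundy value g to g ⊕ X where X is the current total.
Stack A: need g' = 2⊕2 = 0. Options: 26−1→G=1, 26−2→G=0, 26−3→G=3. Hits: 1.
Stack B: need g' = 0⊕2 = 2. Options: 24−1→G=3, 24−2→G=2, 24−3→G=1. Hits: 1.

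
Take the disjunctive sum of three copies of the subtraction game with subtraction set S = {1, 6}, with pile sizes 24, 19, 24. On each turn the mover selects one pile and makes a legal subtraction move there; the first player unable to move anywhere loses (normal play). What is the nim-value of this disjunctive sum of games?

All piles use S = {1, 6}:
n :  0  1  2  3  4  5  6  7  8  9 10 11 12 13 14 15 16 17 18 19 20 21 22 23 24
G :  0  1  0  1  0  1  2  0  1  0  1  0  1  2  0  1  0  1  0  1  2  0  1  0  1
Pile A: G(24) = 1.
Pile B: G(19) = 1.
Pile C: G(24) = 1.
Combined Grundy value = 1 ⊕ 1 ⊕ 1 = 1.

1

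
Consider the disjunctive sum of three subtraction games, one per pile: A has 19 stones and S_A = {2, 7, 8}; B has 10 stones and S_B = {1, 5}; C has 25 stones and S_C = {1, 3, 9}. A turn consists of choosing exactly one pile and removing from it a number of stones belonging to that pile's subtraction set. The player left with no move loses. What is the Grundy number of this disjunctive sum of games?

1

Pile A, S = {2, 7, 8}:
G(0) = 0
G(1) = mex{} = 0
G(2) = mex{0} = 1
G(3) = mex{0} = 1
G(4) = mex{1} = 0
G(5) = mex{1} = 0
G(6) = mex{0} = 1
G(7) = mex{0,0} = 1
G(8) = mex{1,0,0} = 2
G(9) = mex{1,1,0} = 2
G(10) = mex{2,1,1} = 0
G(11) = mex{2,0,1} = 3
G(12) = mex{0,0,0} = 1
G(13) = mex{3,1,0} = 2
G(14) = mex{1,1,1} = 0
G(15) = mex{2,2,1} = 0
G(16) = mex{0,2,2} = 1
G(17) = mex{0,0,2} = 1
G(18) = mex{1,3,0} = 2
G(19) = mex{1,1,3} = 0
G_A(19) = 0.
Pile B, S = {1, 5}:
G(0) = 0
G(1) = mex{0} = 1
G(2) = mex{1} = 0
G(3) = mex{0} = 1
G(4) = mex{1} = 0
G(5) = mex{0,0} = 1
G(6) = mex{1,1} = 0
G(7) = mex{0,0} = 1
G(8) = mex{1,1} = 0
G(9) = mex{0,0} = 1
G(10) = mex{1,1} = 0
G_B(10) = 0.
Pile C, S = {1, 3, 9}:
G(0) = 0
G(1) = mex{0} = 1
G(2) = mex{1} = 0
G(3) = mex{0,0} = 1
G(4) = mex{1,1} = 0
G(5) = mex{0,0} = 1
G(6) = mex{1,1} = 0
G(7) = mex{0,0} = 1
G(8) = mex{1,1} = 0
G(9) = mex{0,0,0} = 1
G(10) = mex{1,1,1} = 0
G(11) = mex{0,0,0} = 1
G(12) = mex{1,1,1} = 0
G(13) = mex{0,0,0} = 1
G(14) = mex{1,1,1} = 0
G(15) = mex{0,0,0} = 1
G(16) = mex{1,1,1} = 0
G(17) = mex{0,0,0} = 1
G(18) = mex{1,1,1} = 0
G(19) = mex{0,0,0} = 1
G(20) = mex{1,1,1} = 0
G(21) = mex{0,0,0} = 1
G(22) = mex{1,1,1} = 0
G(23) = mex{0,0,0} = 1
G(24) = mex{1,1,1} = 0
G(25) = mex{0,0,0} = 1
G_C(25) = 1.
Combined Grundy value = 0 ⊕ 0 ⊕ 1 = 1.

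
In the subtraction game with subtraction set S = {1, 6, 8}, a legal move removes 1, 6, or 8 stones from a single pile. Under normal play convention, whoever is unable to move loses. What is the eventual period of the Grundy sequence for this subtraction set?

7

G(0) = 0
G(1) = mex{0} = 1
G(2) = mex{1} = 0
G(3) = mex{0} = 1
G(4) = mex{1} = 0
G(5) = mex{0} = 1
G(6) = mex{1,0} = 2
G(7) = mex{2,1} = 0
G(8) = mex{0,0,0} = 1
G(9) = mex{1,1,1} = 0
G(10) = mex{0,0,0} = 1
G(11) = mex{1,1,1} = 0
G(12) = mex{0,2,0} = 1
G(13) = mex{1,0,1} = 2
G(14) = mex{2,1,2} = 0
G(15) = mex{0,0,0} = 1
G(16) = mex{1,1,1} = 0
G(n+7) = G(n) holds for n = 0,…,7 (a full window of length max(S) = 8), so the sequence is purely periodic with period 7.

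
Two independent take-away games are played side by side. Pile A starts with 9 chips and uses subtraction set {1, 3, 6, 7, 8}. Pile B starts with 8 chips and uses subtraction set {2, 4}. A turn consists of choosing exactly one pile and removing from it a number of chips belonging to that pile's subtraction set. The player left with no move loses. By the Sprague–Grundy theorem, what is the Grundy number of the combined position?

Pile A, S = {1, 3, 6, 7, 8}:
G(0) = 0
G(1) = mex{0} = 1
G(2) = mex{1} = 0
G(3) = mex{0,0} = 1
G(4) = mex{1,1} = 0
G(5) = mex{0,0} = 1
G(6) = mex{1,1,0} = 2
G(7) = mex{2,0,1,0} = 3
G(8) = mex{3,1,0,1,0} = 2
G(9) = mex{2,2,1,0,1} = 3
G_A(9) = 3.
Pile B, S = {2, 4}:
G(0) = 0
G(1) = mex{} = 0
G(2) = mex{0} = 1
G(3) = mex{0} = 1
G(4) = mex{1,0} = 2
G(5) = mex{1,0} = 2
G(6) = mex{2,1} = 0
G(7) = mex{2,1} = 0
G(8) = mex{0,2} = 1
G_B(8) = 1.
Combined Grundy value = 3 ⊕ 1 = 2.

2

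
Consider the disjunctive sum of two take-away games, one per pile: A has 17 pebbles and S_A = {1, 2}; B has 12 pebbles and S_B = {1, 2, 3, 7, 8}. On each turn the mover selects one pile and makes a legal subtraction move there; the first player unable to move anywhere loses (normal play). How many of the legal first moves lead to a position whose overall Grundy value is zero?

Pile A, S = {1, 2}:
n :  0  1  2  3  4  5  6  7  8  9 10 11 12 13 14 15 16 17
G :  0  1  2  0  1  2  0  1  2  0  1  2  0  1  2  0  1  2
G_A(17) = 2.
Pile B, S = {1, 2, 3, 7, 8}:
G(0) = 0
G(1) = mex{0} = 1
G(2) = mex{1,0} = 2
G(3) = mex{2,1,0} = 3
G(4) = mex{3,2,1} = 0
G(5) = mex{0,3,2} = 1
G(6) = mex{1,0,3} = 2
G(7) = mex{2,1,0,0} = 3
G(8) = mex{3,2,1,1,0} = 4
G(9) = mex{4,3,2,2,1} = 0
G(10) = mex{0,4,3,3,2} = 1
G(11) = mex{1,0,4,0,3} = 2
G(12) = mex{2,1,0,1,0} = 3
G_B(12) = 3.
Combined Grundy value = 2 ⊕ 3 = 1.
A winning move leaves total XOR = 0, i.e. changes one component's Grundy value g to g ⊕ X where X is the current total.
Pile A: need g' = 2⊕1 = 3. Options: 17−1→G=1, 17−2→G=0. Hits: 0.
Pile B: need g' = 3⊕1 = 2. Options: 12−1→G=2, 12−2→G=1, 12−3→G=0, 12−7→G=1, 12−8→G=0. Hits: 1.

1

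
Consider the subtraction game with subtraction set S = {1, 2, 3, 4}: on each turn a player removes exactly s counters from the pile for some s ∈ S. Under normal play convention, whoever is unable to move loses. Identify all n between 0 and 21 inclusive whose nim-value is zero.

G(0) = 0
G(1) = mex{0} = 1
G(2) = mex{1,0} = 2
G(3) = mex{2,1,0} = 3
G(4) = mex{3,2,1,0} = 4
G(5) = mex{4,3,2,1} = 0
G(6) = mex{0,4,3,2} = 1
G(7) = mex{1,0,4,3} = 2
G(8) = mex{2,1,0,4} = 3
G(9) = mex{3,2,1,0} = 4
G(10) = mex{4,3,2,1} = 0
G(11) = mex{0,4,3,2} = 1
G(12) = mex{1,0,4,3} = 2
G(13) = mex{2,1,0,4} = 3
G(14) = mex{3,2,1,0} = 4
G(15) = mex{4,3,2,1} = 0
G(16) = mex{0,4,3,2} = 1
G(17) = mex{1,0,4,3} = 2
G(18) = mex{2,1,0,4} = 3
G(19) = mex{3,2,1,0} = 4
G(20) = mex{4,3,2,1} = 0
G(21) = mex{0,4,3,2} = 1
P-positions are exactly the n with G(n) = 0.

0, 5, 10, 15, 20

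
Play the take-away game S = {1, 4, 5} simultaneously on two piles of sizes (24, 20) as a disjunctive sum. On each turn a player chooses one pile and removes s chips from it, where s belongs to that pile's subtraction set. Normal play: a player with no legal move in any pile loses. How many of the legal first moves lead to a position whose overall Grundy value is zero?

2

All piles use S = {1, 4, 5}:
G(0) = 0
G(1) = mex{0} = 1
G(2) = mex{1} = 0
G(3) = mex{0} = 1
G(4) = mex{1,0} = 2
G(5) = mex{2,1,0} = 3
G(6) = mex{3,0,1} = 2
G(7) = mex{2,1,0} = 3
G(8) = mex{3,2,1} = 0
G(9) = mex{0,3,2} = 1
G(10) = mex{1,2,3} = 0
G(11) = mex{0,3,2} = 1
G(12) = mex{1,0,3} = 2
G(13) = mex{2,1,0} = 3
G(14) = mex{3,0,1} = 2
G(15) = mex{2,1,0} = 3
G(16) = mex{3,2,1} = 0
G(17) = mex{0,3,2} = 1
G(18) = mex{1,2,3} = 0
G(19) = mex{0,3,2} = 1
G(20) = mex{1,0,3} = 2
G(21) = mex{2,1,0} = 3
G(22) = mex{3,0,1} = 2
G(23) = mex{2,1,0} = 3
G(24) = mex{3,2,1} = 0
Pile A: G(24) = 0.
Pile B: G(20) = 2.
Combined Grundy value = 0 ⊕ 2 = 2.
A winning move leaves total XOR = 0, i.e. changes one component's Grundy value g to g ⊕ X where X is the current total.
Pile A: need g' = 0⊕2 = 2. Options: 24−1→G=3, 24−4→G=2, 24−5→G=1. Hits: 1.
Pile B: need g' = 2⊕2 = 0. Options: 20−1→G=1, 20−4→G=0, 20−5→G=3. Hits: 1.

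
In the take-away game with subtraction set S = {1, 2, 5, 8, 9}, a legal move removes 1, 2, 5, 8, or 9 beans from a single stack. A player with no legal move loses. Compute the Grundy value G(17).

1

G(0) = 0
G(1) = mex{0} = 1
G(2) = mex{1,0} = 2
G(3) = mex{2,1} = 0
G(4) = mex{0,2} = 1
G(5) = mex{1,0,0} = 2
G(6) = mex{2,1,1} = 0
G(7) = mex{0,2,2} = 1
G(8) = mex{1,0,0,0} = 2
G(9) = mex{2,1,1,1,0} = 3
G(10) = mex{3,2,2,2,1} = 0
G(11) = mex{0,3,0,0,2} = 1
G(12) = mex{1,0,1,1,0} = 2
G(13) = mex{2,1,2,2,1} = 0
G(14) = mex{0,2,3,0,2} = 1
G(15) = mex{1,0,0,1,0} = 2
G(16) = mex{2,1,1,2,1} = 0
G(17) = mex{0,2,2,3,2} = 1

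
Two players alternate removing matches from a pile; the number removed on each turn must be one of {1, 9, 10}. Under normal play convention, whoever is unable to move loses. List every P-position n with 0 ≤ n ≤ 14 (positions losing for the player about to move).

0, 2, 4, 6, 8

n :  0  1  2  3  4  5  6  7  8  9 10 11 12 13 14
G :  0  1  0  1  0  1  0  1  0  1  2  3  2  3  2
P-positions are exactly the n with G(n) = 0.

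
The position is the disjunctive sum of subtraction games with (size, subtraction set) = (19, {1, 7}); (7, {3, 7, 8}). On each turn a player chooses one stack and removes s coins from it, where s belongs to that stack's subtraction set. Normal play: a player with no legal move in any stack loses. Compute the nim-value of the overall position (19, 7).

3

Stack A, S = {1, 7}:
n :  0  1  2  3  4  5  6  7  8  9 10 11 12 13 14 15 16 17 18 19
G :  0  1  0  1  0  1  0  1  0  1  0  1  0  1  0  1  0  1  0  1
G_A(19) = 1.
Stack B, S = {3, 7, 8}:
G(0) = 0
G(1) = mex{} = 0
G(2) = mex{} = 0
G(3) = mex{0} = 1
G(4) = mex{0} = 1
G(5) = mex{0} = 1
G(6) = mex{1} = 0
G(7) = mex{1,0} = 2
G_B(7) = 2.
Combined Grundy value = 1 ⊕ 2 = 3.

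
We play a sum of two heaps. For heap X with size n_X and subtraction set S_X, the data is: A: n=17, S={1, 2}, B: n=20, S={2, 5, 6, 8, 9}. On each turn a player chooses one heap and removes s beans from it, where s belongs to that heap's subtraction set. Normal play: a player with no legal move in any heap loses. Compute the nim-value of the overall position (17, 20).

3

Heap A, S = {1, 2}:
G(0) = 0
G(1) = mex{0} = 1
G(2) = mex{1,0} = 2
G(3) = mex{2,1} = 0
G(4) = mex{0,2} = 1
G(5) = mex{1,0} = 2
G(6) = mex{2,1} = 0
G(7) = mex{0,2} = 1
G(8) = mex{1,0} = 2
G(9) = mex{2,1} = 0
G(10) = mex{0,2} = 1
G(11) = mex{1,0} = 2
G(12) = mex{2,1} = 0
G(13) = mex{0,2} = 1
G(14) = mex{1,0} = 2
G(15) = mex{2,1} = 0
G(16) = mex{0,2} = 1
G(17) = mex{1,0} = 2
G_A(17) = 2.
Heap B, S = {2, 5, 6, 8, 9}:
G(0) = 0
G(1) = mex{} = 0
G(2) = mex{0} = 1
G(3) = mex{0} = 1
G(4) = mex{1} = 0
G(5) = mex{1,0} = 2
G(6) = mex{0,0,0} = 1
G(7) = mex{2,1,0} = 3
G(8) = mex{1,1,1,0} = 2
G(9) = mex{3,0,1,0,0} = 2
G(10) = mex{2,2,0,1,0} = 3
G(11) = mex{2,1,2,1,1} = 0
G(12) = mex{3,3,1,0,1} = 2
G(13) = mex{0,2,3,2,0} = 1
G(14) = mex{2,2,2,1,2} = 0
G(15) = mex{1,3,2,3,1} = 0
G(16) = mex{0,0,3,2,3} = 1
G(17) = mex{0,2,0,2,2} = 1
G(18) = mex{1,1,2,3,2} = 0
G(19) = mex{1,0,1,0,3} = 2
G(20) = mex{0,0,0,2,0} = 1
G_B(20) = 1.
Combined Grundy value = 2 ⊕ 1 = 3.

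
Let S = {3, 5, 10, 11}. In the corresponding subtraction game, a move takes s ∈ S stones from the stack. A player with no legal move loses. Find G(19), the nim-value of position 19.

1

G(0) = 0
G(1) = mex{} = 0
G(2) = mex{} = 0
G(3) = mex{0} = 1
G(4) = mex{0} = 1
G(5) = mex{0,0} = 1
G(6) = mex{1,0} = 2
G(7) = mex{1,0} = 2
G(8) = mex{1,1} = 0
G(9) = mex{2,1} = 0
G(10) = mex{2,1,0} = 3
G(11) = mex{0,2,0,0} = 1
G(12) = mex{0,2,0,0} = 1
G(13) = mex{3,0,1,0} = 2
G(14) = mex{1,0,1,1} = 2
G(15) = mex{1,3,1,1} = 0
G(16) = mex{2,1,2,1} = 0
G(17) = mex{2,1,2,2} = 0
G(18) = mex{0,2,0,2} = 1
G(19) = mex{0,2,0,0} = 1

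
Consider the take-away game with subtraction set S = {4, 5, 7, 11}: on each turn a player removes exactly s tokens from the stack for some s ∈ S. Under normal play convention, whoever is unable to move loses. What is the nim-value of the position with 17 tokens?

n :  0  1  2  3  4  5  6  7  8  9 10 11 12 13 14 15 16 17
G :  0  0  0  0  1  1  1  1  2  2  2  2  3  3  3  0  0  0

0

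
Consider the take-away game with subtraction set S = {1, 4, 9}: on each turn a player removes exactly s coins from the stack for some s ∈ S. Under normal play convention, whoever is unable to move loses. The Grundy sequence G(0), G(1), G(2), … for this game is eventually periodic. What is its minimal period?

5

G(0) = 0
G(1) = mex{0} = 1
G(2) = mex{1} = 0
G(3) = mex{0} = 1
G(4) = mex{1,0} = 2
G(5) = mex{2,1} = 0
G(6) = mex{0,0} = 1
G(7) = mex{1,1} = 0
G(8) = mex{0,2} = 1
G(9) = mex{1,0,0} = 2
G(10) = mex{2,1,1} = 0
G(11) = mex{0,0,0} = 1
G(12) = mex{1,1,1} = 0
G(13) = mex{0,2,2} = 1
G(14) = mex{1,0,0} = 2
G(15) = mex{2,1,1} = 0
G(n+5) = G(n) holds for n = 0,…,8 (a full window of length max(S) = 9), so the sequence is purely periodic with period 5.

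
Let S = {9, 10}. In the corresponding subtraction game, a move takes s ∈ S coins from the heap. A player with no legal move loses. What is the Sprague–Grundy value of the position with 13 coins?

1

n :  0  1  2  3  4  5  6  7  8  9 10 11 12 13
G :  0  0  0  0  0  0  0  0  0  1  1  1  1  1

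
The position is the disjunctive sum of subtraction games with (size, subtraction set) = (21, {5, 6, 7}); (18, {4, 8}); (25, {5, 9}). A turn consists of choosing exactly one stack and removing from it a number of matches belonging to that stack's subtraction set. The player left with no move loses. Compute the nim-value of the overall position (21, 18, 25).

2

Stack A, S = {5, 6, 7}:
G(0) = 0
G(1) = mex{} = 0
G(2) = mex{} = 0
G(3) = mex{} = 0
G(4) = mex{} = 0
G(5) = mex{0} = 1
G(6) = mex{0,0} = 1
G(7) = mex{0,0,0} = 1
G(8) = mex{0,0,0} = 1
G(9) = mex{0,0,0} = 1
G(10) = mex{1,0,0} = 2
G(11) = mex{1,1,0} = 2
G(12) = mex{1,1,1} = 0
G(13) = mex{1,1,1} = 0
G(14) = mex{1,1,1} = 0
G(15) = mex{2,1,1} = 0
G(16) = mex{2,2,1} = 0
G(17) = mex{0,2,2} = 1
G(18) = mex{0,0,2} = 1
G(19) = mex{0,0,0} = 1
G(20) = mex{0,0,0} = 1
G(21) = mex{0,0,0} = 1
G_A(21) = 1.
Stack B, S = {4, 8}:
n :  0  1  2  3  4  5  6  7  8  9 10 11 12 13 14 15 16 17 18
G :  0  0  0  0  1  1  1  1  2  2  2  2  0  0  0  0  1  1  1
G_B(18) = 1.
Stack C, S = {5, 9}:
n :  0  1  2  3  4  5  6  7  8  9 10 11 12 13 14 15 16 17 18 19 20 21 22 23 24 25
G :  0  0  0  0  0  1  1  1  1  1  2  2  2  2  0  0  0  0  0  1  1  1  1  1  2  2
G_C(25) = 2.
Combined Grundy value = 1 ⊕ 1 ⊕ 2 = 2.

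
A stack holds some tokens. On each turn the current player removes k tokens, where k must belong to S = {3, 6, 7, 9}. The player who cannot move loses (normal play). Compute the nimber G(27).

1

n :  0  1  2  3  4  5  6  7  8  9 10 11 12 13 14 15 16 17 18 19 20 21 22 23 24 25 26 27
G :  0  0  0  1  1  1  2  2  2  3  3  3  0  0  0  1  1  1  2  2  2  3  3  3  0  0  0  1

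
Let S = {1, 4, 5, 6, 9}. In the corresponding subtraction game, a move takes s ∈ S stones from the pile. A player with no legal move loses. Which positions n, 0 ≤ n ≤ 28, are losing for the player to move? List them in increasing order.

0, 2, 10, 12, 20, 22

G(0) = 0
G(1) = mex{0} = 1
G(2) = mex{1} = 0
G(3) = mex{0} = 1
G(4) = mex{1,0} = 2
G(5) = mex{2,1,0} = 3
G(6) = mex{3,0,1,0} = 2
G(7) = mex{2,1,0,1} = 3
G(8) = mex{3,2,1,0} = 4
G(9) = mex{4,3,2,1,0} = 5
G(10) = mex{5,2,3,2,1} = 0
G(11) = mex{0,3,2,3,0} = 1
G(12) = mex{1,4,3,2,1} = 0
G(13) = mex{0,5,4,3,2} = 1
G(14) = mex{1,0,5,4,3} = 2
G(15) = mex{2,1,0,5,2} = 3
G(16) = mex{3,0,1,0,3} = 2
G(17) = mex{2,1,0,1,4} = 3
G(18) = mex{3,2,1,0,5} = 4
G(19) = mex{4,3,2,1,0} = 5
G(20) = mex{5,2,3,2,1} = 0
G(21) = mex{0,3,2,3,0} = 1
G(22) = mex{1,4,3,2,1} = 0
G(23) = mex{0,5,4,3,2} = 1
G(24) = mex{1,0,5,4,3} = 2
G(25) = mex{2,1,0,5,2} = 3
G(26) = mex{3,0,1,0,3} = 2
G(27) = mex{2,1,0,1,4} = 3
G(28) = mex{3,2,1,0,5} = 4
P-positions are exactly the n with G(n) = 0.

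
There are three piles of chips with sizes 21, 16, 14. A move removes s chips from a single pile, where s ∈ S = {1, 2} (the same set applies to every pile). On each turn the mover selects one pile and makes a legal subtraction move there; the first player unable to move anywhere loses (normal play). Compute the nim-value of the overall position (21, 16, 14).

3

All piles use S = {1, 2}:
n :  0  1  2  3  4  5  6  7  8  9 10 11 12 13 14 15 16 17 18 19 20 21
G :  0  1  2  0  1  2  0  1  2  0  1  2  0  1  2  0  1  2  0  1  2  0
Pile A: G(21) = 0.
Pile B: G(16) = 1.
Pile C: G(14) = 2.
Combined Grundy value = 0 ⊕ 1 ⊕ 2 = 3.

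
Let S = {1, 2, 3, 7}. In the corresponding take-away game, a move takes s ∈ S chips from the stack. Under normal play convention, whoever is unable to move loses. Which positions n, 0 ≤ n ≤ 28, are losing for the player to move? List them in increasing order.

0, 4, 8, 12, 16, 20, 24, 28

n :  0  1  2  3  4  5  6  7  8  9 10 11 12 13 14 15 16 17 18 19 20 21 22 23 24 25 26 27 28
G :  0  1  2  3  0  1  2  3  0  1  2  3  0  1  2  3  0  1  2  3  0  1  2  3  0  1  2  3  0
P-positions are exactly the n with G(n) = 0.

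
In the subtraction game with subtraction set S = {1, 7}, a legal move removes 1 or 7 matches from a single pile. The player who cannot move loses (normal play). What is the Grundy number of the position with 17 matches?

1

G(0) = 0
G(1) = mex{0} = 1
G(2) = mex{1} = 0
G(3) = mex{0} = 1
G(4) = mex{1} = 0
G(5) = mex{0} = 1
G(6) = mex{1} = 0
G(7) = mex{0,0} = 1
G(8) = mex{1,1} = 0
G(9) = mex{0,0} = 1
G(10) = mex{1,1} = 0
G(11) = mex{0,0} = 1
G(12) = mex{1,1} = 0
G(13) = mex{0,0} = 1
G(14) = mex{1,1} = 0
G(15) = mex{0,0} = 1
G(16) = mex{1,1} = 0
G(17) = mex{0,0} = 1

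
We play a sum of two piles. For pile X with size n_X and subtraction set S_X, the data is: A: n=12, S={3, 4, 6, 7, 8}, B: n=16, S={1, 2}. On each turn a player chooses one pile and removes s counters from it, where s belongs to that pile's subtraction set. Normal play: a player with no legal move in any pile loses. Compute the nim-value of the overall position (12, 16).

Pile A, S = {3, 4, 6, 7, 8}:
G(0) = 0
G(1) = mex{} = 0
G(2) = mex{} = 0
G(3) = mex{0} = 1
G(4) = mex{0,0} = 1
G(5) = mex{0,0} = 1
G(6) = mex{1,0,0} = 2
G(7) = mex{1,1,0,0} = 2
G(8) = mex{1,1,0,0,0} = 2
G(9) = mex{2,1,1,0,0} = 3
G(10) = mex{2,2,1,1,0} = 3
G(11) = mex{2,2,1,1,1} = 0
G(12) = mex{3,2,2,1,1} = 0
G_A(12) = 0.
Pile B, S = {1, 2}:
G(0) = 0
G(1) = mex{0} = 1
G(2) = mex{1,0} = 2
G(3) = mex{2,1} = 0
G(4) = mex{0,2} = 1
G(5) = mex{1,0} = 2
G(6) = mex{2,1} = 0
G(7) = mex{0,2} = 1
G(8) = mex{1,0} = 2
G(9) = mex{2,1} = 0
G(10) = mex{0,2} = 1
G(11) = mex{1,0} = 2
G(12) = mex{2,1} = 0
G(13) = mex{0,2} = 1
G(14) = mex{1,0} = 2
G(15) = mex{2,1} = 0
G(16) = mex{0,2} = 1
G_B(16) = 1.
Combined Grundy value = 0 ⊕ 1 = 1.

1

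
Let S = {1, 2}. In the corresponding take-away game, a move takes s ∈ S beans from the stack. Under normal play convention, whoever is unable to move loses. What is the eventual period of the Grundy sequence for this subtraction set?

n :  0  1  2  3  4  5  6  7  8  9 10 11 12 13 14
G :  0  1  2  0  1  2  0  1  2  0  1  2  0  1  2
G(n+3) = G(n) holds for n = 0,…,1 (a full window of length max(S) = 2), so the sequence is purely periodic with period 3.

3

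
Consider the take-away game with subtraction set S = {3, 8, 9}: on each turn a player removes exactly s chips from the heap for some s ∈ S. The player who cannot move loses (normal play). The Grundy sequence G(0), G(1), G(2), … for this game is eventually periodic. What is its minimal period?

n :  0  1  2  3  4  5  6  7  8  9 10 11 12 13 14 15 16 17 18 19 20 21 22 23 24 25 26 27 28 29 30 31 32 33 34 35
G :  0  0  0  1  1  1  0  0  2  1  1  3  0  0  2  1  1  0  0  0  1  1  1  0  0  2  1  1  3  0  0  2  1  1  0  0
G(n+17) = G(n) holds for n = 0,…,8 (a full window of length max(S) = 9), so the sequence is purely periodic with period 17.

17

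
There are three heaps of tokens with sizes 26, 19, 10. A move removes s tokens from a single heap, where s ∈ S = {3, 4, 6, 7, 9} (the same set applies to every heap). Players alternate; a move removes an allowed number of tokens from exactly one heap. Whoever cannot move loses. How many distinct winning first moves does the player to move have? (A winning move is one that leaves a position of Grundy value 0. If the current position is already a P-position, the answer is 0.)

4

All heaps use S = {3, 4, 6, 7, 9}:
n :  0  1  2  3  4  5  6  7  8  9 10 11 12 13 14 15 16 17 18 19 20 21 22 23 24 25 26
G :  0  0  0  1  1  1  2  2  2  3  3  3  0  0  0  1  1  1  2  2  2  3  3  3  0  0  0
Heap A: G(26) = 0.
Heap B: G(19) = 2.
Heap C: G(10) = 3.
Combined Grundy value = 0 ⊕ 2 ⊕ 3 = 1.
A winning move leaves total XOR = 0, i.e. changes one component's Grundy value g to g ⊕ X where X is the current total.
Heap A: need g' = 0⊕1 = 1. Options: 26−3→G=3, 26−4→G=3, 26−6→G=2, 26−7→G=2, 26−9→G=1. Hits: 1.
Heap B: need g' = 2⊕1 = 3. Options: 19−3→G=1, 19−4→G=1, 19−6→G=0, 19−7→G=0, 19−9→G=3. Hits: 1.
Heap C: need g' = 3⊕1 = 2. Options: 10−3→G=2, 10−4→G=2, 10−6→G=1, 10−7→G=1, 10−9→G=0. Hits: 2.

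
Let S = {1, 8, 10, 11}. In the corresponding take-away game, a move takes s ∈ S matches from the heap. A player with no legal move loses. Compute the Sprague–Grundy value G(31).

1

G(0) = 0
G(1) = mex{0} = 1
G(2) = mex{1} = 0
G(3) = mex{0} = 1
G(4) = mex{1} = 0
G(5) = mex{0} = 1
G(6) = mex{1} = 0
G(7) = mex{0} = 1
G(8) = mex{1,0} = 2
G(9) = mex{2,1} = 0
G(10) = mex{0,0,0} = 1
G(11) = mex{1,1,1,0} = 2
G(12) = mex{2,0,0,1} = 3
G(13) = mex{3,1,1,0} = 2
G(14) = mex{2,0,0,1} = 3
G(15) = mex{3,1,1,0} = 2
G(16) = mex{2,2,0,1} = 3
G(17) = mex{3,0,1,0} = 2
G(18) = mex{2,1,2,1} = 0
G(19) = mex{0,2,0,2} = 1
G(20) = mex{1,3,1,0} = 2
G(21) = mex{2,2,2,1} = 0
G(22) = mex{0,3,3,2} = 1
G(23) = mex{1,2,2,3} = 0
G(24) = mex{0,3,3,2} = 1
G(25) = mex{1,2,2,3} = 0
G(26) = mex{0,0,3,2} = 1
G(27) = mex{1,1,2,3} = 0
G(28) = mex{0,2,0,2} = 1
G(29) = mex{1,0,1,0} = 2
G(30) = mex{2,1,2,1} = 0
G(31) = mex{0,0,0,2} = 1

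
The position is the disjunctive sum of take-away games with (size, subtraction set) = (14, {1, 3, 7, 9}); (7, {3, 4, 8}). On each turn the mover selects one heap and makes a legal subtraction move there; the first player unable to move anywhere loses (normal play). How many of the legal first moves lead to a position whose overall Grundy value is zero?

Heap A, S = {1, 3, 7, 9}:
G(0) = 0
G(1) = mex{0} = 1
G(2) = mex{1} = 0
G(3) = mex{0,0} = 1
G(4) = mex{1,1} = 0
G(5) = mex{0,0} = 1
G(6) = mex{1,1} = 0
G(7) = mex{0,0,0} = 1
G(8) = mex{1,1,1} = 0
G(9) = mex{0,0,0,0} = 1
G(10) = mex{1,1,1,1} = 0
G(11) = mex{0,0,0,0} = 1
G(12) = mex{1,1,1,1} = 0
G(13) = mex{0,0,0,0} = 1
G(14) = mex{1,1,1,1} = 0
G_A(14) = 0.
Heap B, S = {3, 4, 8}:
G(0) = 0
G(1) = mex{} = 0
G(2) = mex{} = 0
G(3) = mex{0} = 1
G(4) = mex{0,0} = 1
G(5) = mex{0,0} = 1
G(6) = mex{1,0} = 2
G(7) = mex{1,1} = 0
G_B(7) = 0.
Combined Grundy value = 0 ⊕ 0 = 0.
A winning move leaves total XOR = 0, i.e. changes one component's Grundy value g to g ⊕ X where X is the current total.
Heap A: target g' = 0⊕0 = 0, but every legal move changes the Grundy value (mex property), so 0 moves.
Heap B: target g' = 0⊕0 = 0, but every legal move changes the Grundy value (mex property), so 0 moves.

0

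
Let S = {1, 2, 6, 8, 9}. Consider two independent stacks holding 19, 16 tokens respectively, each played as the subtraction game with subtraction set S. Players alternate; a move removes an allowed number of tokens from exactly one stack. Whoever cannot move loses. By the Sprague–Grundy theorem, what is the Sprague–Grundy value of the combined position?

0

All stacks use S = {1, 2, 6, 8, 9}:
G(0) = 0
G(1) = mex{0} = 1
G(2) = mex{1,0} = 2
G(3) = mex{2,1} = 0
G(4) = mex{0,2} = 1
G(5) = mex{1,0} = 2
G(6) = mex{2,1,0} = 3
G(7) = mex{3,2,1} = 0
G(8) = mex{0,3,2,0} = 1
G(9) = mex{1,0,0,1,0} = 2
G(10) = mex{2,1,1,2,1} = 0
G(11) = mex{0,2,2,0,2} = 1
G(12) = mex{1,0,3,1,0} = 2
G(13) = mex{2,1,0,2,1} = 3
G(14) = mex{3,2,1,3,2} = 0
G(15) = mex{0,3,2,0,3} = 1
G(16) = mex{1,0,0,1,0} = 2
G(17) = mex{2,1,1,2,1} = 0
G(18) = mex{0,2,2,0,2} = 1
G(19) = mex{1,0,3,1,0} = 2
Stack A: G(19) = 2.
Stack B: G(16) = 2.
Combined Grundy value = 2 ⊕ 2 = 0.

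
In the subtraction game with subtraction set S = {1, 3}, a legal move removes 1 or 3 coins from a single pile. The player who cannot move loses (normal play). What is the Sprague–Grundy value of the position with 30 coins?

0

G(0) = 0
G(1) = mex{0} = 1
G(2) = mex{1} = 0
G(3) = mex{0,0} = 1
G(4) = mex{1,1} = 0
G(5) = mex{0,0} = 1
G(6) = mex{1,1} = 0
G(7) = mex{0,0} = 1
G(8) = mex{1,1} = 0
G(9) = mex{0,0} = 1
G(10) = mex{1,1} = 0
G(11) = mex{0,0} = 1
G(12) = mex{1,1} = 0
G(13) = mex{0,0} = 1
G(14) = mex{1,1} = 0
G(15) = mex{0,0} = 1
G(16) = mex{1,1} = 0
G(17) = mex{0,0} = 1
G(18) = mex{1,1} = 0
G(19) = mex{0,0} = 1
G(20) = mex{1,1} = 0
G(21) = mex{0,0} = 1
G(22) = mex{1,1} = 0
G(23) = mex{0,0} = 1
G(24) = mex{1,1} = 0
G(25) = mex{0,0} = 1
G(26) = mex{1,1} = 0
G(27) = mex{0,0} = 1
G(28) = mex{1,1} = 0
G(29) = mex{0,0} = 1
G(30) = mex{1,1} = 0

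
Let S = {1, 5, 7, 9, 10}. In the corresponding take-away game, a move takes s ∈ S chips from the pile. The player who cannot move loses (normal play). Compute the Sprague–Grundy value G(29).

2

n :  0  1  2  3  4  5  6  7  8  9 10 11 12 13 14 15 16 17 18 19 20 21 22 23 24 25 26 27 28 29
G :  0  1  0  1  0  1  0  1  0  1  2  3  2  3  2  3  2  3  2  0  1  0  1  0  1  0  1  0  1  2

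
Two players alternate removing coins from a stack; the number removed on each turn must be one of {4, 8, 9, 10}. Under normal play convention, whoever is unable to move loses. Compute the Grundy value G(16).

n :  0  1  2  3  4  5  6  7  8  9 10 11 12 13 14 15 16
G :  0  0  0  0  1  1  1  1  2  2  2  2  3  3  0  0  0

0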